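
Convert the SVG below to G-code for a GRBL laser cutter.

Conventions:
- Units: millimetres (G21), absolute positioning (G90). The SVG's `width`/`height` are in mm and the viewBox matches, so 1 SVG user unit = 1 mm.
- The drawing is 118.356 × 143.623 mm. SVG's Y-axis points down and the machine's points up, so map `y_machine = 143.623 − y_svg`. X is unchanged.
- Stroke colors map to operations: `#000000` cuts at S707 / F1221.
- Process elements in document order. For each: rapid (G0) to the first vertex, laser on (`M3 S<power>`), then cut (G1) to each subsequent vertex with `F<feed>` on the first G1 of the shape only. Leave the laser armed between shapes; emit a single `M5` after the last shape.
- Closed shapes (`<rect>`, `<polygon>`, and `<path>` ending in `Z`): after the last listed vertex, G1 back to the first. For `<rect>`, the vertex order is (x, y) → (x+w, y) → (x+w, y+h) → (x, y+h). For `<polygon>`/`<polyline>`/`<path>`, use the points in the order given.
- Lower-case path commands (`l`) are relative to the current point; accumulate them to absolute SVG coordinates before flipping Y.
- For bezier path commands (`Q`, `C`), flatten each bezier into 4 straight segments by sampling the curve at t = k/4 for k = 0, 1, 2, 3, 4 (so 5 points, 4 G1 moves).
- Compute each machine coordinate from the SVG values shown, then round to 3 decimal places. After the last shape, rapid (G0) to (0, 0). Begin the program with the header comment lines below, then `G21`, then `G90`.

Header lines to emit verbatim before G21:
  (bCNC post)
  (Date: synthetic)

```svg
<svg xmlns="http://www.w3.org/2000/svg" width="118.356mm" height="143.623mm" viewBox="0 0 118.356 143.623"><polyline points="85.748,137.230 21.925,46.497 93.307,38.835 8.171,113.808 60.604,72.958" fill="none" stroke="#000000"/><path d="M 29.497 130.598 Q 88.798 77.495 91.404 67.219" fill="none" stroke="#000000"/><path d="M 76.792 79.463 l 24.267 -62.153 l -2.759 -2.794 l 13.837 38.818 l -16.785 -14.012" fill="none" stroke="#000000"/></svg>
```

1 u = 1 mm; y_m = 143.623 − y.

[1] `<polyline>` open polyline, #000000→cut S707 F1221: (85.748,6.393) → (21.925,97.126) → (93.307,104.788) → (8.171,29.815) → (60.604,70.665)

[2] `<path>` quadratic bezier, #000000→cut S707 F1221: (29.497,13.025) → (55.604,36.900) → (74.624,55.421) → (86.558,68.589) → (91.404,76.404)

[3] `<path>` open polyline, #000000→cut S707 F1221: (76.792,64.160) → (101.059,126.313) → (98.300,129.107) → (112.137,90.289) → (95.352,104.301)

(bCNC post)
(Date: synthetic)
G21
G90
G0 X85.748 Y6.393
M3 S707
G1 X21.925 Y97.126 F1221
G1 X93.307 Y104.788
G1 X8.171 Y29.815
G1 X60.604 Y70.665
G0 X29.497 Y13.025
M3 S707
G1 X55.604 Y36.900 F1221
G1 X74.624 Y55.421
G1 X86.558 Y68.589
G1 X91.404 Y76.404
G0 X76.792 Y64.160
M3 S707
G1 X101.059 Y126.313 F1221
G1 X98.300 Y129.107
G1 X112.137 Y90.289
G1 X95.352 Y104.301
M5
G0 X0.000 Y0.000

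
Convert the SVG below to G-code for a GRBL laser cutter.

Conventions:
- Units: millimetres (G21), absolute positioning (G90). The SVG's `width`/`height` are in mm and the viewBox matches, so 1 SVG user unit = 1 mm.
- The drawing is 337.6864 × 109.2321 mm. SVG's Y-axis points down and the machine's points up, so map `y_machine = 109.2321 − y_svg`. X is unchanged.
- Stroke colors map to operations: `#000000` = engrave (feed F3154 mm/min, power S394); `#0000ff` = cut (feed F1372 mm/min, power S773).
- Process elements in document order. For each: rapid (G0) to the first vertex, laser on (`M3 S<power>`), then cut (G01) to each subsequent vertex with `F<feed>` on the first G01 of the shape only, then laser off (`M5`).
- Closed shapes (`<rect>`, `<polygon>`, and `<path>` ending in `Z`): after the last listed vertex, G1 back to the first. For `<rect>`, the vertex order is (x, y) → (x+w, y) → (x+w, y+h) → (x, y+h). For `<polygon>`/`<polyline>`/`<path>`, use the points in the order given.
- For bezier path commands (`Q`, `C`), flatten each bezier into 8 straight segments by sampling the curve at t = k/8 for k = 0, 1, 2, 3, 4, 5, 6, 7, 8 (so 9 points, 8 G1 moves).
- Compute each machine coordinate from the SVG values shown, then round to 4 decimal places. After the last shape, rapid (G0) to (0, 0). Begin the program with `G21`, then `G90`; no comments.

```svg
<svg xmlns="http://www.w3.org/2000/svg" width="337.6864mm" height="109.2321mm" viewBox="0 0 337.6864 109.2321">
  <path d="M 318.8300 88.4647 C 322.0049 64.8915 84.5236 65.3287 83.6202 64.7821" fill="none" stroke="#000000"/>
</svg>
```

Since the viewBox matches the mm dimensions, user units are millimetres directly. The only transform is the Y-flip y_m = 109.2321 − y_svg.

Shape 1 is a cubic bezier drawn with `<path>`. Its stroke #000000 means engrave at S394, F3154. After flipping Y the toolpath is (318.8300,20.7674) → (309.6719,28.5307) → (283.5449,34.3359) → (246.0416,38.4759) → (202.7545,41.2437) → (159.2762,42.9321) → (121.1993,43.8340) → (94.1165,44.2423) → (83.6202,44.4500).

G21
G90
G0 X318.8300 Y20.7674
M3 S394
G01 X309.6719 Y28.5307 F3154
G01 X283.5449 Y34.3359
G01 X246.0416 Y38.4759
G01 X202.7545 Y41.2437
G01 X159.2762 Y42.9321
G01 X121.1993 Y43.8340
G01 X94.1165 Y44.2423
G01 X83.6202 Y44.4500
M5
G0 X0.0000 Y0.0000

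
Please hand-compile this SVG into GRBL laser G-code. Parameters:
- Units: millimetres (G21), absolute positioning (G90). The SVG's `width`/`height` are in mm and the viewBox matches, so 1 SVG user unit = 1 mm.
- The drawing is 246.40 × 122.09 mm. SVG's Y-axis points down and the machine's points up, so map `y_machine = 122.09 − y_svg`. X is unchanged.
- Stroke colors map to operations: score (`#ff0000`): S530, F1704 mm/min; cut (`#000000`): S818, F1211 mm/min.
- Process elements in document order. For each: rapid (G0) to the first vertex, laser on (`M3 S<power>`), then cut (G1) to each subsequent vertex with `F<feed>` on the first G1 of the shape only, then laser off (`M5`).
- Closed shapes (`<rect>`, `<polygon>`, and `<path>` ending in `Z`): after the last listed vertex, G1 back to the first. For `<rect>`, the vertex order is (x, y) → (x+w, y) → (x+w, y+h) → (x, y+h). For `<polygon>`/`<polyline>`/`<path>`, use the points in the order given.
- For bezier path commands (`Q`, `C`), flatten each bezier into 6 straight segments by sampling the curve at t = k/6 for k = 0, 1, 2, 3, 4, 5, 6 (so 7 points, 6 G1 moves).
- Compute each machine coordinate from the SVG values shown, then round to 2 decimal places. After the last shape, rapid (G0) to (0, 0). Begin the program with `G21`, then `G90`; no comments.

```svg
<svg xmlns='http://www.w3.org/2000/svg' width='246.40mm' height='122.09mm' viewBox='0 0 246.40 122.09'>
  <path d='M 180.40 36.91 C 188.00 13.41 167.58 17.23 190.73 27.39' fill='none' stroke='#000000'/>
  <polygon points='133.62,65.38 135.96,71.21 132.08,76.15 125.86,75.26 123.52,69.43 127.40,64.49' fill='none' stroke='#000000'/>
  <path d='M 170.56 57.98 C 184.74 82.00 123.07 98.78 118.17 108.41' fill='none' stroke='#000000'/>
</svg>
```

viewBox `0 0 246.40 122.09` with mm width/height → 1 unit = 1 mm. Flip: y_m = 122.09 − y_svg.

**Shape 1** — `<path>` cubic bezier, stroke `#000000` → cut (S818, F1211). Control points (SVG): P0=(180.40,36.91), P1=(188.00,13.41), P2=(167.58,17.23), P3=(190.73,27.39); sampled at t=k/6. Machine vertices: (180.40,85.18) → (182.20,94.75) → (181.31,100.35) → (179.73,102.56) → (179.45,101.97) → (182.45,99.15) → (190.73,94.70). Open path.

**Shape 2** — `<polygon>` regular polygon, stroke `#000000` → cut (S818, F1211). Machine vertices: (133.62,56.71) → (135.96,50.88) → (132.08,45.94) → (125.86,46.83) → (123.52,52.66) → (127.40,57.60) → (133.62,56.71). Closed: final G1 returns to the first vertex.

**Shape 3** — `<path>` cubic bezier, stroke `#000000` → cut (S818, F1211). Control points (SVG): P0=(170.56,57.98), P1=(184.74,82.00), P2=(123.07,98.78), P3=(118.17,108.41); sampled at t=k/6. Machine vertices: (170.56,64.11) → (171.94,52.70) → (164.37,42.50) → (151.52,33.50) → (137.08,25.70) → (124.74,19.09) → (118.17,13.68). Open path.

G21
G90
G0 X180.40 Y85.18
M3 S818
G1 X182.20 Y94.75 F1211
G1 X181.31 Y100.35
G1 X179.73 Y102.56
G1 X179.45 Y101.97
G1 X182.45 Y99.15
G1 X190.73 Y94.70
M5
G0 X133.62 Y56.71
M3 S818
G1 X135.96 Y50.88 F1211
G1 X132.08 Y45.94
G1 X125.86 Y46.83
G1 X123.52 Y52.66
G1 X127.40 Y57.60
G1 X133.62 Y56.71
M5
G0 X170.56 Y64.11
M3 S818
G1 X171.94 Y52.70 F1211
G1 X164.37 Y42.50
G1 X151.52 Y33.50
G1 X137.08 Y25.70
G1 X124.74 Y19.09
G1 X118.17 Y13.68
M5
G0 X0.00 Y0.00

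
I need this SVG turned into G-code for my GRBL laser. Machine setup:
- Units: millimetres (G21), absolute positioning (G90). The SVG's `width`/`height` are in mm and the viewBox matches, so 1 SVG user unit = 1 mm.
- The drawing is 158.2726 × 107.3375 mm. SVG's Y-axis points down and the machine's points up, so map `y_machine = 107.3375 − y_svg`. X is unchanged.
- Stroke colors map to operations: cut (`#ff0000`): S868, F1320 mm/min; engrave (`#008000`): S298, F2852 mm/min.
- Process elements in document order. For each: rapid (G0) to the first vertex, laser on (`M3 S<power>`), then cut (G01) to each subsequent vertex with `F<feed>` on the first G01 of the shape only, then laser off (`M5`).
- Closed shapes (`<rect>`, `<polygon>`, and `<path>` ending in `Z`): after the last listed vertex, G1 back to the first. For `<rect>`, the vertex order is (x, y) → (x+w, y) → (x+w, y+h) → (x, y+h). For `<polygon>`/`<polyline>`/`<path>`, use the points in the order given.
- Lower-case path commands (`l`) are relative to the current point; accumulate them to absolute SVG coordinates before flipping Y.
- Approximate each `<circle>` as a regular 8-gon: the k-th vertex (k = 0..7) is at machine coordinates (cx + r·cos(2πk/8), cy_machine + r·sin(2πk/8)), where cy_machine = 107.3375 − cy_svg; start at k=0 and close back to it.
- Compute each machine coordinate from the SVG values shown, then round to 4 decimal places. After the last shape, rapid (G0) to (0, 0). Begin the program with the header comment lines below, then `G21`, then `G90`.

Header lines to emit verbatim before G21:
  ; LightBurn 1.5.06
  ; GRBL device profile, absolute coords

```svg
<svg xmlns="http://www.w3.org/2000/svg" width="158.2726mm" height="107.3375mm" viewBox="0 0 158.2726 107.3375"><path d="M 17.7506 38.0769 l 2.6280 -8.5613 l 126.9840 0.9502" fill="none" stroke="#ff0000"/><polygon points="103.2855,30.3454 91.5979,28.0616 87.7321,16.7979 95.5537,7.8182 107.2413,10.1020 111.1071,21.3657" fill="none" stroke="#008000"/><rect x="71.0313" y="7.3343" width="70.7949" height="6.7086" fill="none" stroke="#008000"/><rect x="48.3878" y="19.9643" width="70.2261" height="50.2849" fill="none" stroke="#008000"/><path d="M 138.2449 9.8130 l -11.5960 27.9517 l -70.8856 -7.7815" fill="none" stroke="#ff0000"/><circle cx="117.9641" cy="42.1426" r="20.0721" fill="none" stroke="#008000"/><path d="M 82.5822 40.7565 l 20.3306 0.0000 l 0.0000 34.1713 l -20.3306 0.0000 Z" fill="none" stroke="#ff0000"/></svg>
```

; LightBurn 1.5.06
; GRBL device profile, absolute coords
G21
G90
G0 X17.7506 Y69.2606
M3 S868
G01 X20.3786 Y77.8219 F1320
G01 X147.3626 Y76.8717
M5
G0 X103.2855 Y76.9921
M3 S298
G01 X91.5979 Y79.2759 F2852
G01 X87.7321 Y90.5396
G01 X95.5537 Y99.5193
G01 X107.2413 Y97.2355
G01 X111.1071 Y85.9718
G01 X103.2855 Y76.9921
M5
G0 X71.0313 Y100.0032
M3 S298
G01 X141.8262 Y100.0032 F2852
G01 X141.8262 Y93.2946
G01 X71.0313 Y93.2946
G01 X71.0313 Y100.0032
M5
G0 X48.3878 Y87.3732
M3 S298
G01 X118.6139 Y87.3732 F2852
G01 X118.6139 Y37.0883
G01 X48.3878 Y37.0883
G01 X48.3878 Y87.3732
M5
G0 X138.2449 Y97.5245
M3 S868
G01 X126.6489 Y69.5728 F1320
G01 X55.7633 Y77.3543
M5
G0 X138.0362 Y65.1949
M3 S298
G01 X132.1572 Y79.3880 F2852
G01 X117.9641 Y85.2670
G01 X103.7710 Y79.3880
G01 X97.8920 Y65.1949
G01 X103.7710 Y51.0018
G01 X117.9641 Y45.1228
G01 X132.1572 Y51.0018
G01 X138.0362 Y65.1949
M5
G0 X82.5822 Y66.5810
M3 S868
G01 X102.9128 Y66.5810 F1320
G01 X102.9128 Y32.4097
G01 X82.5822 Y32.4097
G01 X82.5822 Y66.5810
M5
G0 X0.0000 Y0.0000

1 u = 1 mm; y_m = 107.3375 − y.

[1] `<path>` open polyline, #ff0000→cut S868 F1320: (17.7506,69.2606) → (20.3786,77.8219) → (147.3626,76.8717)

[2] `<polygon>` regular polygon, #008000→engrave S298 F2852: (103.2855,76.9921) → (91.5979,79.2759) → (87.7321,90.5396) → (95.5537,99.5193) → (107.2413,97.2355) → (111.1071,85.9718) → (103.2855,76.9921) (closed)

[3] `<rect>` rectangle, #008000→engrave S298 F2852: (71.0313,100.0032) → (141.8262,100.0032) → (141.8262,93.2946) → (71.0313,93.2946) → (71.0313,100.0032) (closed)

[4] `<rect>` rectangle, #008000→engrave S298 F2852: (48.3878,87.3732) → (118.6139,87.3732) → (118.6139,37.0883) → (48.3878,37.0883) → (48.3878,87.3732) (closed)

[5] `<path>` open polyline, #ff0000→cut S868 F1320: (138.2449,97.5245) → (126.6489,69.5728) → (55.7633,77.3543)

[6] `<circle>` circle, #008000→engrave S298 F2852: (138.0362,65.1949) → (132.1572,79.3880) → (117.9641,85.2670) → (103.7710,79.3880) → (97.8920,65.1949) → (103.7710,51.0018) → (117.9641,45.1228) → (132.1572,51.0018) → (138.0362,65.1949) (closed)

[7] `<path>` rectangle, #ff0000→cut S868 F1320: (82.5822,66.5810) → (102.9128,66.5810) → (102.9128,32.4097) → (82.5822,32.4097) → (82.5822,66.5810) (closed)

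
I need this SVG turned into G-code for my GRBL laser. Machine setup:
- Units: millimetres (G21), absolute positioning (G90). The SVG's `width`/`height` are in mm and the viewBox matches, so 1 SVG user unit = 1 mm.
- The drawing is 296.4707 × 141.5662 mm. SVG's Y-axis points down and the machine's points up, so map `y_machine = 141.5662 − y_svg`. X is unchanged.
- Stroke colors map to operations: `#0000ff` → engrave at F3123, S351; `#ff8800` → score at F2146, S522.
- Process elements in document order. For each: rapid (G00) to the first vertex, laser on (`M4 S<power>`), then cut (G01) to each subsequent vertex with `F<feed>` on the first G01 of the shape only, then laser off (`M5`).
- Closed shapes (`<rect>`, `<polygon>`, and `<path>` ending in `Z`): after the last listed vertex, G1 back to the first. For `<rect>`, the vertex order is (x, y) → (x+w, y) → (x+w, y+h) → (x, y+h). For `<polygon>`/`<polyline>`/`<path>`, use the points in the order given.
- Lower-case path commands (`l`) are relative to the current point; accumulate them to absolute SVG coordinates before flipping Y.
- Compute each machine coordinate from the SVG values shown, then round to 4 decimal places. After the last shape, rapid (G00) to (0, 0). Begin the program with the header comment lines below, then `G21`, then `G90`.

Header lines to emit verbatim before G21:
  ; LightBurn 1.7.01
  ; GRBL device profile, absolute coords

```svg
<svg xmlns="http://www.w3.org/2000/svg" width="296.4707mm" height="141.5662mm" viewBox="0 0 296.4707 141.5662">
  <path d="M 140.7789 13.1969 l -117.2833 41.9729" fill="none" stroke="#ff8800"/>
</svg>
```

1 u = 1 mm; y_m = 141.5662 − y.

[1] `<path>` line segment, #ff8800→score S522 F2146: (140.7789,128.3693) → (23.4956,86.3964)

; LightBurn 1.7.01
; GRBL device profile, absolute coords
G21
G90
G00 X140.7789 Y128.3693
M4 S522
G01 X23.4956 Y86.3964 F2146
M5
G00 X0.0000 Y0.0000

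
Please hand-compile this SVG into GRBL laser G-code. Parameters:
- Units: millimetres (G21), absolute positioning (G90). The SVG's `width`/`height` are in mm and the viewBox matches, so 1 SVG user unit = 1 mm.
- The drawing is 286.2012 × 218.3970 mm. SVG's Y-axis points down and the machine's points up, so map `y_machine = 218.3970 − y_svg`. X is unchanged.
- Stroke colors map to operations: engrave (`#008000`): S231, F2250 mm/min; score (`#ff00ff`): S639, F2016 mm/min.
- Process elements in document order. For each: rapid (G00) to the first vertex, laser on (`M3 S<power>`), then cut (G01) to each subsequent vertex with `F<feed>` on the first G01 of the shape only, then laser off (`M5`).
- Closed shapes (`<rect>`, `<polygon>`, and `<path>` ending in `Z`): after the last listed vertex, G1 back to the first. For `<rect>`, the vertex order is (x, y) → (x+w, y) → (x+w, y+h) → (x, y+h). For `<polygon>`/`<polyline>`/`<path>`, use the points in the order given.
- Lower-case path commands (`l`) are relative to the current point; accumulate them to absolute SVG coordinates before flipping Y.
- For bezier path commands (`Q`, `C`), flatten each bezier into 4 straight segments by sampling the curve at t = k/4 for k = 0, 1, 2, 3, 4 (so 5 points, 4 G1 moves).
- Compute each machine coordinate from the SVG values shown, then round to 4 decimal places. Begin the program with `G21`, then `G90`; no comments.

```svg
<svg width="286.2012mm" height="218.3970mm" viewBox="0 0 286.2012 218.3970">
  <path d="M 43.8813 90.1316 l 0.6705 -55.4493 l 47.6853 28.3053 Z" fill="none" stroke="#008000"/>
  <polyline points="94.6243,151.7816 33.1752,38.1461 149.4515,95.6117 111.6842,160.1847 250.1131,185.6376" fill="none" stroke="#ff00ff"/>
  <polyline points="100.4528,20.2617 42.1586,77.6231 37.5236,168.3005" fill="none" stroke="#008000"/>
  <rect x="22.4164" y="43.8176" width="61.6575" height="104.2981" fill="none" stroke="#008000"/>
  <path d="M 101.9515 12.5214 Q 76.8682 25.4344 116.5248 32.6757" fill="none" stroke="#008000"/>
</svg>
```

G21
G90
G00 X43.8813 Y128.2654
M3 S231
G01 X44.5518 Y183.7147 F2250
G01 X92.2371 Y155.4094
G01 X43.8813 Y128.2654
M5
G00 X94.6243 Y66.6154
M3 S639
G01 X33.1752 Y180.2509 F2016
G01 X149.4515 Y122.7853
G01 X111.6842 Y58.2123
G01 X250.1131 Y32.7594
M5
G00 X100.4528 Y198.1353
M3 S231
G01 X42.1586 Y140.7739 F2250
G01 X37.5236 Y50.0965
M5
G00 X22.4164 Y174.5794
M3 S231
G01 X84.0739 Y174.5794 F2250
G01 X84.0739 Y70.2813
G01 X22.4164 Y70.2813
G01 X22.4164 Y174.5794
M5
G00 X101.9515 Y205.8756
M3 S231
G01 X93.4561 Y199.7736 F2250
G01 X93.0532 Y194.3805
G01 X100.7427 Y189.6964
G01 X116.5248 Y185.7213
M5

viewBox `0 0 286.2012 218.3970` with mm width/height → 1 unit = 1 mm. Flip: y_m = 218.3970 − y_svg.

**Shape 1** — `<path>` regular polygon, stroke `#008000` → engrave (S231, F2250). Machine vertices: (43.8813,128.2654) → (44.5518,183.7147) → (92.2371,155.4094) → (43.8813,128.2654). Closed: final G1 returns to the first vertex.

**Shape 2** — `<polyline>` open polyline, stroke `#ff00ff` → score (S639, F2016). Machine vertices: (94.6243,66.6154) → (33.1752,180.2509) → (149.4515,122.7853) → (111.6842,58.2123) → (250.1131,32.7594). Open path.

**Shape 3** — `<polyline>` open polyline, stroke `#008000` → engrave (S231, F2250). Machine vertices: (100.4528,198.1353) → (42.1586,140.7739) → (37.5236,50.0965). Open path.

**Shape 4** — `<rect>` rectangle, stroke `#008000` → engrave (S231, F2250). Machine vertices: (22.4164,174.5794) → (84.0739,174.5794) → (84.0739,70.2813) → (22.4164,70.2813) → (22.4164,174.5794). Closed: final G1 returns to the first vertex.

**Shape 5** — `<path>` quadratic bezier, stroke `#008000` → engrave (S231, F2250). Control points (SVG): P0=(101.9515,12.5214), P1=(76.8682,25.4344), P2=(116.5248,32.6757); sampled at t=k/4. Machine vertices: (101.9515,205.8756) → (93.4561,199.7736) → (93.0532,194.3805) → (100.7427,189.6964) → (116.5248,185.7213). Open path.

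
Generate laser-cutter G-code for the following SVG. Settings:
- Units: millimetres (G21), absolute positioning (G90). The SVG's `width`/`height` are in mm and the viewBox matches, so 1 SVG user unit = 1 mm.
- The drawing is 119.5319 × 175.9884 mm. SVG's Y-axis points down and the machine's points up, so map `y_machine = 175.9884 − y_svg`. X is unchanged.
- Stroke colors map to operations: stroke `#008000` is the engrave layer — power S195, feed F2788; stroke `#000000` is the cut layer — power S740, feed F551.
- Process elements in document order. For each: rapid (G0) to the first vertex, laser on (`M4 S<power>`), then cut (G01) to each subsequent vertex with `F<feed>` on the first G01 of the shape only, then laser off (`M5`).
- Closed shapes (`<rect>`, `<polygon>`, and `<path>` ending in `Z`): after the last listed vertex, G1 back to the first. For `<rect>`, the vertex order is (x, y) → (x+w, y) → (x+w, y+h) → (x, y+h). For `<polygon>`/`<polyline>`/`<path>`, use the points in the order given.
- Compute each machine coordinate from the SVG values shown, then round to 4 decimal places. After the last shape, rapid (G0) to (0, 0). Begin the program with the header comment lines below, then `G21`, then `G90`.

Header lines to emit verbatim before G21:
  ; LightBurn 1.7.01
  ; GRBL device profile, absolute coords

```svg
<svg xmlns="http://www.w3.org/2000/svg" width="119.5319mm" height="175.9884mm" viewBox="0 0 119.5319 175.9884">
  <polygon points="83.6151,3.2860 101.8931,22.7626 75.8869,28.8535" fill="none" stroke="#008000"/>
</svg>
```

Since the viewBox matches the mm dimensions, user units are millimetres directly. The only transform is the Y-flip y_m = 175.9884 − y_svg.

Shape 1 is a regular polygon drawn with `<polygon>`. Its stroke #008000 means engrave at S195, F2788. After flipping Y the toolpath is (83.6151,172.7024) → (101.8931,153.2258) → (75.8869,147.1349) → (83.6151,172.7024), returning to the start.

; LightBurn 1.7.01
; GRBL device profile, absolute coords
G21
G90
G0 X83.6151 Y172.7024
M4 S195
G01 X101.8931 Y153.2258 F2788
G01 X75.8869 Y147.1349
G01 X83.6151 Y172.7024
M5
G0 X0.0000 Y0.0000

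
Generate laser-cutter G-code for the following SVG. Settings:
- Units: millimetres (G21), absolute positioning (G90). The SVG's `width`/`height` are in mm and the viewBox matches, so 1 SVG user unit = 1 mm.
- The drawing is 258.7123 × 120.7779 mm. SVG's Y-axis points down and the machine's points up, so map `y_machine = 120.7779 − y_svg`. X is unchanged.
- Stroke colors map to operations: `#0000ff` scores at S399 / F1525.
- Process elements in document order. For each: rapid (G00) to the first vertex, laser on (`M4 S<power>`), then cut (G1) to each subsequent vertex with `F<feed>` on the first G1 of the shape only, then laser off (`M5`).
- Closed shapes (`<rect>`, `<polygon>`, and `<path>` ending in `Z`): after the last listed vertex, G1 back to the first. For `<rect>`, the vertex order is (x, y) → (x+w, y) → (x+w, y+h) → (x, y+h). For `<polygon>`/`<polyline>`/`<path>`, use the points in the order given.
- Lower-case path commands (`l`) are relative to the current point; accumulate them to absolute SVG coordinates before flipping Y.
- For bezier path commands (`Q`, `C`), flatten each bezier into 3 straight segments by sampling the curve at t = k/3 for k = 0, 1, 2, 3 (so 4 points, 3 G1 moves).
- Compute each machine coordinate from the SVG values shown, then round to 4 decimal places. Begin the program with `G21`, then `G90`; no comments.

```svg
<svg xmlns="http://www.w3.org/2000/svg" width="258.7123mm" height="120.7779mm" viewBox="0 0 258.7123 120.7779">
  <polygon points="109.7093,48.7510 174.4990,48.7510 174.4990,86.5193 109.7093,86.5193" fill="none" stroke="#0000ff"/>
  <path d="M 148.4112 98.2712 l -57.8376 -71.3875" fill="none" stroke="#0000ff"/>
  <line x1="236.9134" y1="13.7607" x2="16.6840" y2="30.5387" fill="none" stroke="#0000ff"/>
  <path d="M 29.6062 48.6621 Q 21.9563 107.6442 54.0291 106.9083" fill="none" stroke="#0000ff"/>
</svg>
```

1 u = 1 mm; y_m = 120.7779 − y.

[1] `<polygon>` rectangle, #0000ff→score S399 F1525: (109.7093,72.0269) → (174.4990,72.0269) → (174.4990,34.2586) → (109.7093,34.2586) → (109.7093,72.0269) (closed)

[2] `<path>` line segment, #0000ff→score S399 F1525: (148.4112,22.5067) → (90.5736,93.8942)

[3] `<line>` line segment, #0000ff→score S399 F1525: (236.9134,107.0172) → (16.6840,90.2392)

[4] `<path>` quadratic bezier, #0000ff→score S399 F1525: (29.6062,72.1158) → (28.9199,39.4297) → (37.0609,20.0143) → (54.0291,13.8696)

G21
G90
G00 X109.7093 Y72.0269
M4 S399
G1 X174.4990 Y72.0269 F1525
G1 X174.4990 Y34.2586
G1 X109.7093 Y34.2586
G1 X109.7093 Y72.0269
M5
G00 X148.4112 Y22.5067
M4 S399
G1 X90.5736 Y93.8942 F1525
M5
G00 X236.9134 Y107.0172
M4 S399
G1 X16.6840 Y90.2392 F1525
M5
G00 X29.6062 Y72.1158
M4 S399
G1 X28.9199 Y39.4297 F1525
G1 X37.0609 Y20.0143
G1 X54.0291 Y13.8696
M5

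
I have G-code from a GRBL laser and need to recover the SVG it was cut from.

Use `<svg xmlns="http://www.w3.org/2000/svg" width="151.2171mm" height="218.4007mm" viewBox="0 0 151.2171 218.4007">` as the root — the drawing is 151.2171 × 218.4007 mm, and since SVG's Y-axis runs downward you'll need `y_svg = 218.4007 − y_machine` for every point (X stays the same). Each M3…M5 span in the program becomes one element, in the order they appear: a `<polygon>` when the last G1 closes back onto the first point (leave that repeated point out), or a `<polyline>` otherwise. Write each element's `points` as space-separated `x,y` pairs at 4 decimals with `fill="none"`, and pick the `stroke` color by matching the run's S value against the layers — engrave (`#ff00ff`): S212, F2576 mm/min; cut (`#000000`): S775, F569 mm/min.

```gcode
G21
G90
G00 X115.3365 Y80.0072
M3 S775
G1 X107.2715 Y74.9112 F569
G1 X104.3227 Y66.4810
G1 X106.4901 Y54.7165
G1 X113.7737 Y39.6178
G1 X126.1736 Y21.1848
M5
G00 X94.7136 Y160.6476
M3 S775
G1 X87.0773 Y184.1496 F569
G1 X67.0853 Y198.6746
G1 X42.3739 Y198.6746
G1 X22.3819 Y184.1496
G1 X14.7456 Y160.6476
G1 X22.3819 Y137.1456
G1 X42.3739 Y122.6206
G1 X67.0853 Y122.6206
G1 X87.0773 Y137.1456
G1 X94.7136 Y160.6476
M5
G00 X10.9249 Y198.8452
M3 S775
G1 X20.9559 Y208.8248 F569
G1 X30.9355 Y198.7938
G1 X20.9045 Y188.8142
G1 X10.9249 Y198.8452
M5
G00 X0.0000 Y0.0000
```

Machine Y-up, SVG Y-down with viewBox height 218.4007, so y_svg = 218.4007 − y_machine; X carries over. Every run uses S775, so all elements get stroke `#000000` (cut).

Run 1: The run is open, so emit a `<polyline>` with points (Y-flipped): 115.3365,138.3935 107.2715,143.4895 104.3227,151.9197 106.4901,163.6842 113.7737,178.7829 126.1736,197.2159.

Run 2: The run returns to its start, so emit a `<polygon>` with points (Y-flipped): 94.7136,57.7531 87.0773,34.2511 67.0853,19.7261 42.3739,19.7261 22.3819,34.2511 14.7456,57.7531 22.3819,81.2551 42.3739,95.7801 67.0853,95.7801 87.0773,81.2551.

Run 3: The run returns to its start, so emit a `<polygon>` with points (Y-flipped): 10.9249,19.5555 20.9559,9.5759 30.9355,19.6069 20.9045,29.5865.

<svg xmlns="http://www.w3.org/2000/svg" width="151.2171mm" height="218.4007mm" viewBox="0 0 151.2171 218.4007">
  <polyline points="115.3365,138.3935 107.2715,143.4895 104.3227,151.9197 106.4901,163.6842 113.7737,178.7829 126.1736,197.2159" fill="none" stroke="#000000"/>
  <polygon points="94.7136,57.7531 87.0773,34.2511 67.0853,19.7261 42.3739,19.7261 22.3819,34.2511 14.7456,57.7531 22.3819,81.2551 42.3739,95.7801 67.0853,95.7801 87.0773,81.2551" fill="none" stroke="#000000"/>
  <polygon points="10.9249,19.5555 20.9559,9.5759 30.9355,19.6069 20.9045,29.5865" fill="none" stroke="#000000"/>
</svg>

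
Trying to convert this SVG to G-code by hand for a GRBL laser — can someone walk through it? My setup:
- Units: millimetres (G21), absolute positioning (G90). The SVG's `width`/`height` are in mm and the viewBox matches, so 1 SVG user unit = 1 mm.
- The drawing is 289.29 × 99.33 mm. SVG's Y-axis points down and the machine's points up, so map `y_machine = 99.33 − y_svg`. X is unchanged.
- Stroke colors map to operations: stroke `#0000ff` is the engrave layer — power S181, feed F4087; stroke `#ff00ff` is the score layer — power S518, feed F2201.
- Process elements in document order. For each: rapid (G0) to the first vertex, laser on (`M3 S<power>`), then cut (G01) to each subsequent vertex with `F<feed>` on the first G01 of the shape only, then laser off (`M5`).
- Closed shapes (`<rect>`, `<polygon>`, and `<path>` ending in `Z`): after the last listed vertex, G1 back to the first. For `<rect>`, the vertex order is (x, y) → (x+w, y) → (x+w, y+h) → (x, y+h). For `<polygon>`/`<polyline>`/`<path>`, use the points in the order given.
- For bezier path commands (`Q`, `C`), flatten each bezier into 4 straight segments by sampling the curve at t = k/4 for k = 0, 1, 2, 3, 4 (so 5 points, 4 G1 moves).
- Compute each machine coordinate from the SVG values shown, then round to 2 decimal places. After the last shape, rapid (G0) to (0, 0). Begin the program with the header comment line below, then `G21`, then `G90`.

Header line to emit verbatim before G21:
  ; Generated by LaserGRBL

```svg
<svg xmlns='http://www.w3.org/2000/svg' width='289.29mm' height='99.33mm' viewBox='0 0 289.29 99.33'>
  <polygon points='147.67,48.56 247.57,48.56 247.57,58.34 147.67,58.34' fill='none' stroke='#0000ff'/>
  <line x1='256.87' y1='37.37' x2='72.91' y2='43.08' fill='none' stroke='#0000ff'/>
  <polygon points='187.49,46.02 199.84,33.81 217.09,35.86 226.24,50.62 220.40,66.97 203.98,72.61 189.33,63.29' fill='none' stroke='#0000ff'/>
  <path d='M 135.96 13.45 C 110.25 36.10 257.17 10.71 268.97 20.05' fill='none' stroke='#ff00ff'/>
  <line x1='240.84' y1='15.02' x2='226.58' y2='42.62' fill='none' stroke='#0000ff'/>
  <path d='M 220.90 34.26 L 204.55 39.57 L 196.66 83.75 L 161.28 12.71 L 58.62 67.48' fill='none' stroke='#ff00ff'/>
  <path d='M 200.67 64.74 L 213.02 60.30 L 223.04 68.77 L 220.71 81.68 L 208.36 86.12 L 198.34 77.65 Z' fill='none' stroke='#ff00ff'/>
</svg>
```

1 u = 1 mm; y_m = 99.33 − y.

[1] `<polygon>` rectangle, #0000ff→engrave S181 F4087: (147.67,50.77) → (247.57,50.77) → (247.57,40.99) → (147.67,40.99) → (147.67,50.77) (closed)

[2] `<line>` line segment, #0000ff→engrave S181 F4087: (256.87,61.96) → (72.91,56.25)

[3] `<polygon>` regular polygon, #0000ff→engrave S181 F4087: (187.49,53.31) → (199.84,65.52) → (217.09,63.47) → (226.24,48.71) → (220.40,32.36) → (203.98,26.72) → (189.33,36.04) → (187.49,53.31) (closed)

[4] `<path>` cubic bezier, #ff00ff→score S518 F2201: (135.96,85.88) → (144.24,76.61) → (188.40,77.59) → (239.59,81.07) → (268.97,79.28)

[5] `<line>` line segment, #0000ff→engrave S181 F4087: (240.84,84.31) → (226.58,56.71)

[6] `<path>` open polyline, #ff00ff→score S518 F2201: (220.90,65.07) → (204.55,59.76) → (196.66,15.58) → (161.28,86.62) → (58.62,31.85)

[7] `<path>` regular polygon, #ff00ff→score S518 F2201: (200.67,34.59) → (213.02,39.03) → (223.04,30.56) → (220.71,17.65) → (208.36,13.21) → (198.34,21.68) → (200.67,34.59) (closed)

; Generated by LaserGRBL
G21
G90
G0 X147.67 Y50.77
M3 S181
G01 X247.57 Y50.77 F4087
G01 X247.57 Y40.99
G01 X147.67 Y40.99
G01 X147.67 Y50.77
M5
G0 X256.87 Y61.96
M3 S181
G01 X72.91 Y56.25 F4087
M5
G0 X187.49 Y53.31
M3 S181
G01 X199.84 Y65.52 F4087
G01 X217.09 Y63.47
G01 X226.24 Y48.71
G01 X220.40 Y32.36
G01 X203.98 Y26.72
G01 X189.33 Y36.04
G01 X187.49 Y53.31
M5
G0 X135.96 Y85.88
M3 S518
G01 X144.24 Y76.61 F2201
G01 X188.40 Y77.59
G01 X239.59 Y81.07
G01 X268.97 Y79.28
M5
G0 X240.84 Y84.31
M3 S181
G01 X226.58 Y56.71 F4087
M5
G0 X220.90 Y65.07
M3 S518
G01 X204.55 Y59.76 F2201
G01 X196.66 Y15.58
G01 X161.28 Y86.62
G01 X58.62 Y31.85
M5
G0 X200.67 Y34.59
M3 S518
G01 X213.02 Y39.03 F2201
G01 X223.04 Y30.56
G01 X220.71 Y17.65
G01 X208.36 Y13.21
G01 X198.34 Y21.68
G01 X200.67 Y34.59
M5
G0 X0.00 Y0.00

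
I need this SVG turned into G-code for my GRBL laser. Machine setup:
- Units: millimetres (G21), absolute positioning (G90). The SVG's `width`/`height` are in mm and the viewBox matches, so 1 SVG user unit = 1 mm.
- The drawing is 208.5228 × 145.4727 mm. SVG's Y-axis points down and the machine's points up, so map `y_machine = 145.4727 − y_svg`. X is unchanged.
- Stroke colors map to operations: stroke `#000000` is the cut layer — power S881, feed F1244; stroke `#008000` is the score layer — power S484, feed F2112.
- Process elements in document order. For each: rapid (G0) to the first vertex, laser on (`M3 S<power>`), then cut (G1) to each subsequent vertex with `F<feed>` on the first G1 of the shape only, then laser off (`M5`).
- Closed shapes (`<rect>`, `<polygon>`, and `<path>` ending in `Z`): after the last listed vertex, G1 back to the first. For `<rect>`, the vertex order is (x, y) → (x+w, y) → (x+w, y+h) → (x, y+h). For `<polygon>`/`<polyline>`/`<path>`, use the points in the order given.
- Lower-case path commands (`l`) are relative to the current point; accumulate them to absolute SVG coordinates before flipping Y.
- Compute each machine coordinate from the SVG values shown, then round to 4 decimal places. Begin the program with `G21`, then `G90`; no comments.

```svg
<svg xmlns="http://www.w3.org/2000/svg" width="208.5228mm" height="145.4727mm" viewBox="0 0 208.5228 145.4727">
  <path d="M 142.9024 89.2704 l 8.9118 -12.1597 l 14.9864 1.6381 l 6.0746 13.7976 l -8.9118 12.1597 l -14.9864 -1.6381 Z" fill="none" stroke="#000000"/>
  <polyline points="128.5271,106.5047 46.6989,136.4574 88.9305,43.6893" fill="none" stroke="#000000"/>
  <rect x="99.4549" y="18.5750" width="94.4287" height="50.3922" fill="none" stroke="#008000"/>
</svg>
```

1 u = 1 mm; y_m = 145.4727 − y.

[1] `<path>` regular polygon, #000000→cut S881 F1244: (142.9024,56.2023) → (151.8142,68.3620) → (166.8006,66.7239) → (172.8752,52.9263) → (163.9634,40.7666) → (148.9770,42.4047) → (142.9024,56.2023) (closed)

[2] `<polyline>` open polyline, #000000→cut S881 F1244: (128.5271,38.9680) → (46.6989,9.0153) → (88.9305,101.7834)

[3] `<rect>` rectangle, #008000→score S484 F2112: (99.4549,126.8977) → (193.8836,126.8977) → (193.8836,76.5055) → (99.4549,76.5055) → (99.4549,126.8977) (closed)

G21
G90
G0 X142.9024 Y56.2023
M3 S881
G1 X151.8142 Y68.3620 F1244
G1 X166.8006 Y66.7239
G1 X172.8752 Y52.9263
G1 X163.9634 Y40.7666
G1 X148.9770 Y42.4047
G1 X142.9024 Y56.2023
M5
G0 X128.5271 Y38.9680
M3 S881
G1 X46.6989 Y9.0153 F1244
G1 X88.9305 Y101.7834
M5
G0 X99.4549 Y126.8977
M3 S484
G1 X193.8836 Y126.8977 F2112
G1 X193.8836 Y76.5055
G1 X99.4549 Y76.5055
G1 X99.4549 Y126.8977
M5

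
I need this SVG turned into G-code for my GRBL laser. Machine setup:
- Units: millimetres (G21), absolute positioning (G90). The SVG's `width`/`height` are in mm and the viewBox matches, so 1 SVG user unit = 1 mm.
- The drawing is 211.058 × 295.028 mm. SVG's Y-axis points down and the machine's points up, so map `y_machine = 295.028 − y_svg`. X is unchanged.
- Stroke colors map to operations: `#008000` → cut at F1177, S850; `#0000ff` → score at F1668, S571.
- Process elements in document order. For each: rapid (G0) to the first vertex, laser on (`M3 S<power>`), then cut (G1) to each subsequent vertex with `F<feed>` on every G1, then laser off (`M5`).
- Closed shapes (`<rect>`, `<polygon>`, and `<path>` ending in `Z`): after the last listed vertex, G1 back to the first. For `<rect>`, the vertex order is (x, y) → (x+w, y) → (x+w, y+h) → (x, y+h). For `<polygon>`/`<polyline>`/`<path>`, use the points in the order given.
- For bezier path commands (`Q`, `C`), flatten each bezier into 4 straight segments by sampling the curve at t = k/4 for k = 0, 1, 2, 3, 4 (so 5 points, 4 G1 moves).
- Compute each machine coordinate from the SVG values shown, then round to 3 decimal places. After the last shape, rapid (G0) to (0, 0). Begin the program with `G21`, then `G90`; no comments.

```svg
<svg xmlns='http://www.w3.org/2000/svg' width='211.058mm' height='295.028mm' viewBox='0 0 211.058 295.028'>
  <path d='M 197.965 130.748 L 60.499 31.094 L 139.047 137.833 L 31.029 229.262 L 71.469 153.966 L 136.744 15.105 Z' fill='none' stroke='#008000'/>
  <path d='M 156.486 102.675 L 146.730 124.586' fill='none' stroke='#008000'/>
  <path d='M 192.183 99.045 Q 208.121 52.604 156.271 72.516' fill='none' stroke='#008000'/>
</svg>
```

G21
G90
G0 X197.965 Y164.280
M3 S850
G1 X60.499 Y263.934 F1177
G1 X139.047 Y157.195 F1177
G1 X31.029 Y65.766 F1177
G1 X71.469 Y141.062 F1177
G1 X136.744 Y279.923 F1177
G1 X197.965 Y164.280 F1177
M5
G0 X156.486 Y192.353
M3 S850
G1 X146.730 Y170.442 F1177
M5
G0 X192.183 Y195.983
M3 S850
G1 X195.915 Y215.056 F1177
G1 X191.174 Y225.836 F1177
G1 X177.959 Y228.321 F1177
G1 X156.271 Y222.512 F1177
M5
G0 X0.000 Y0.000

1 u = 1 mm; y_m = 295.028 − y.

[1] `<path>` closed polygon, #008000→cut S850 F1177: (197.965,164.280) → (60.499,263.934) → (139.047,157.195) → (31.029,65.766) → (71.469,141.062) → (136.744,279.923) → (197.965,164.280) (closed)

[2] `<path>` line segment, #008000→cut S850 F1177: (156.486,192.353) → (146.730,170.442)

[3] `<path>` quadratic bezier, #008000→cut S850 F1177: (192.183,195.983) → (195.915,215.056) → (191.174,225.836) → (177.959,228.321) → (156.271,222.512)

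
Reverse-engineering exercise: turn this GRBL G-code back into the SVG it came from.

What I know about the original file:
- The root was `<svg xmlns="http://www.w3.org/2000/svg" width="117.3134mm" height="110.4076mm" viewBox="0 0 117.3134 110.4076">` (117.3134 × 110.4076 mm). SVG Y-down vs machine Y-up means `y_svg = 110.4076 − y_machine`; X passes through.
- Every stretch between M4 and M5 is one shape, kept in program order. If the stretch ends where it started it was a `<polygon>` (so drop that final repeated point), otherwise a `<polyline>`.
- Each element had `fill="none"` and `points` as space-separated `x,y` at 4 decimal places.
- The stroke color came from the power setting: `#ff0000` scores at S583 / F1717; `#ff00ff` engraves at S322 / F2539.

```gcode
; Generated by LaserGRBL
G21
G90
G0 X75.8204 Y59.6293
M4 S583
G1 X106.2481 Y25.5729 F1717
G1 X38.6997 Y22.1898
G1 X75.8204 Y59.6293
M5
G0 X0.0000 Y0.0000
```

<svg xmlns="http://www.w3.org/2000/svg" width="117.3134mm" height="110.4076mm" viewBox="0 0 117.3134 110.4076">
  <polygon points="75.8204,50.7783 106.2481,84.8347 38.6997,88.2178" fill="none" stroke="#ff0000"/>
</svg>

Each laser-on run becomes one SVG element. Flip Y back into SVG space with y_svg = 110.4076 − y_machine. Every run uses S583, so all elements get stroke `#ff0000` (score).

Run 1: The run returns to its start, so emit a `<polygon>` with points (Y-flipped): 75.8204,50.7783 106.2481,84.8347 38.6997,88.2178.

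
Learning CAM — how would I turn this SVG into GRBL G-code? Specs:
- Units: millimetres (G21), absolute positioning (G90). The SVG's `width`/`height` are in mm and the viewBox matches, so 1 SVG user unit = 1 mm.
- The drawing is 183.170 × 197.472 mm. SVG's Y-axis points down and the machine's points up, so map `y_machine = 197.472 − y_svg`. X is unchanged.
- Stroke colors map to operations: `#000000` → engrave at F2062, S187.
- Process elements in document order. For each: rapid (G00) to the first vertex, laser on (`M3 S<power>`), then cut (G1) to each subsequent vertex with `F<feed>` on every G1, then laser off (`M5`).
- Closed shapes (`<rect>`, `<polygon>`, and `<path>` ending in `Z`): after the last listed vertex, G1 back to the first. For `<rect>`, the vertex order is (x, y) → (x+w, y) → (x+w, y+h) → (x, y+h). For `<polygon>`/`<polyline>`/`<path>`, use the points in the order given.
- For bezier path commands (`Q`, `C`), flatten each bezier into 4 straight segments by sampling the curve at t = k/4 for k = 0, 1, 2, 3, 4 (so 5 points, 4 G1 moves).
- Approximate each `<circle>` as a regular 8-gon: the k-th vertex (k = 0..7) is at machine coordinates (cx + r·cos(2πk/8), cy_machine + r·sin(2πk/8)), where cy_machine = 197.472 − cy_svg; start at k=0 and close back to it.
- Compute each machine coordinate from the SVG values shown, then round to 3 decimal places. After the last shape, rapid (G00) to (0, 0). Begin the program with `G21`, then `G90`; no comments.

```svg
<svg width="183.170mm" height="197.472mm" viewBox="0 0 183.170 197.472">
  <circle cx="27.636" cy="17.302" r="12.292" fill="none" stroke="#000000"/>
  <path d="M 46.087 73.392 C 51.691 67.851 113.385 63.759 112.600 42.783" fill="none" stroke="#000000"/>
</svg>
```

Since the viewBox matches the mm dimensions, user units are millimetres directly. The only transform is the Y-flip y_m = 197.472 − y_svg.

Shape 1 is a circle drawn with `<circle>`. Its stroke #000000 means engrave at S187, F2062. After flipping Y the toolpath is (39.928,180.170) → (36.328,188.862) → (27.636,192.462) → (18.944,188.862) → (15.344,180.170) → (18.944,171.478) → (27.636,167.878) → (36.328,171.478) → (39.928,180.170), returning to the start.

Shape 2 is a cubic bezier drawn with `<path>`. Its stroke #000000 means engrave at S187, F2062. After flipping Y the toolpath is (46.087,124.080) → (58.954,128.251) → (81.739,133.596) → (103.327,141.836) → (112.600,154.689).

G21
G90
G00 X39.928 Y180.170
M3 S187
G1 X36.328 Y188.862 F2062
G1 X27.636 Y192.462 F2062
G1 X18.944 Y188.862 F2062
G1 X15.344 Y180.170 F2062
G1 X18.944 Y171.478 F2062
G1 X27.636 Y167.878 F2062
G1 X36.328 Y171.478 F2062
G1 X39.928 Y180.170 F2062
M5
G00 X46.087 Y124.080
M3 S187
G1 X58.954 Y128.251 F2062
G1 X81.739 Y133.596 F2062
G1 X103.327 Y141.836 F2062
G1 X112.600 Y154.689 F2062
M5
G00 X0.000 Y0.000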